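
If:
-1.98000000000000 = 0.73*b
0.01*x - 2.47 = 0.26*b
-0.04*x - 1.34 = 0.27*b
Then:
No Solution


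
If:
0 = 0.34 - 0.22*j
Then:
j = 1.55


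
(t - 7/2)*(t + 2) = t^2 - 3*t/2 - 7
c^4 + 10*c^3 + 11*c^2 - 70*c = c*(c - 2)*(c + 5)*(c + 7)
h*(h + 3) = h^2 + 3*h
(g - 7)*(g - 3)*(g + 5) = g^3 - 5*g^2 - 29*g + 105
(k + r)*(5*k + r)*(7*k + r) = 35*k^3 + 47*k^2*r + 13*k*r^2 + r^3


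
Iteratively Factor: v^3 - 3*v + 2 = (v - 1)*(v^2 + v - 2) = (v - 1)*(v + 2)*(v - 1)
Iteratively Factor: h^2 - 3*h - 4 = (h - 4)*(h + 1)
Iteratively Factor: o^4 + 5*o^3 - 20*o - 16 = (o - 2)*(o^3 + 7*o^2 + 14*o + 8) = (o - 2)*(o + 4)*(o^2 + 3*o + 2) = (o - 2)*(o + 2)*(o + 4)*(o + 1)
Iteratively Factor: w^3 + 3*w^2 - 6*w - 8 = (w + 4)*(w^2 - w - 2) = (w + 1)*(w + 4)*(w - 2)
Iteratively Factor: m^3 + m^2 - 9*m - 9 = (m + 3)*(m^2 - 2*m - 3) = (m - 3)*(m + 3)*(m + 1)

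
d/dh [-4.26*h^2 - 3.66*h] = -8.52*h - 3.66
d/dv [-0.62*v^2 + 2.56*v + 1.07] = 2.56 - 1.24*v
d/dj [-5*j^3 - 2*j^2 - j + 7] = -15*j^2 - 4*j - 1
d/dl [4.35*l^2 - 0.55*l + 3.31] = 8.7*l - 0.55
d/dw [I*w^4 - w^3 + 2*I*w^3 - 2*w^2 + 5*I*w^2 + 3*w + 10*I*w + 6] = 4*I*w^3 + w^2*(-3 + 6*I) + w*(-4 + 10*I) + 3 + 10*I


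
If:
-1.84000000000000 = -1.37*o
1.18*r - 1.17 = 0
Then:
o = 1.34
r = 0.99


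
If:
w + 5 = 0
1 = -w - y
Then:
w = -5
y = 4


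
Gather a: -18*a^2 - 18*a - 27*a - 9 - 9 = -18*a^2 - 45*a - 18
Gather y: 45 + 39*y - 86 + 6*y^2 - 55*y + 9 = 6*y^2 - 16*y - 32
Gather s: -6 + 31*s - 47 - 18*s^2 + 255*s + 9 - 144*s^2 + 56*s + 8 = -162*s^2 + 342*s - 36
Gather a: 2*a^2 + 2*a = 2*a^2 + 2*a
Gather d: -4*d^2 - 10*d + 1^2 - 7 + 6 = -4*d^2 - 10*d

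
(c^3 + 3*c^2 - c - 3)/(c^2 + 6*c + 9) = (c^2 - 1)/(c + 3)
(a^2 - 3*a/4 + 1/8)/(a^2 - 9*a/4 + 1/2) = (a - 1/2)/(a - 2)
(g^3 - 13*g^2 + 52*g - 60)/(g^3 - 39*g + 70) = (g - 6)/(g + 7)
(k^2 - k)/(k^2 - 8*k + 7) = k/(k - 7)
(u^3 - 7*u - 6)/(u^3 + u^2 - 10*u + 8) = (u^3 - 7*u - 6)/(u^3 + u^2 - 10*u + 8)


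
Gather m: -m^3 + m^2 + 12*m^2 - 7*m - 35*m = -m^3 + 13*m^2 - 42*m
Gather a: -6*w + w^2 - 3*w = w^2 - 9*w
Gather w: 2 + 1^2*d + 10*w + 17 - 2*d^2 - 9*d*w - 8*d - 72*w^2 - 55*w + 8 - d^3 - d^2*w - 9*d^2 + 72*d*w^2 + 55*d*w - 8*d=-d^3 - 11*d^2 - 15*d + w^2*(72*d - 72) + w*(-d^2 + 46*d - 45) + 27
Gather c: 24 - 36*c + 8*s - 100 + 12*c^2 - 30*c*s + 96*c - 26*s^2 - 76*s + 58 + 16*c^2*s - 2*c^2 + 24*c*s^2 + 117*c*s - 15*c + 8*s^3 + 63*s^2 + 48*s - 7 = c^2*(16*s + 10) + c*(24*s^2 + 87*s + 45) + 8*s^3 + 37*s^2 - 20*s - 25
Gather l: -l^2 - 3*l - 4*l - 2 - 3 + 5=-l^2 - 7*l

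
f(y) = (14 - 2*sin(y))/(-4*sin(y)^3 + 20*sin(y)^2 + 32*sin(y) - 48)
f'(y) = (14 - 2*sin(y))*(12*sin(y)^2*cos(y) - 40*sin(y)*cos(y) - 32*cos(y))/(-4*sin(y)^3 + 20*sin(y)^2 + 32*sin(y) - 48)^2 - 2*cos(y)/(-4*sin(y)^3 + 20*sin(y)^2 + 32*sin(y) - 48) = (-sin(y)^3 + 13*sin(y)^2 - 35*sin(y) - 22)*cos(y)/((sin(y) - 6)^2*(sin(y) - 1)^2*(sin(y) + 2)^2)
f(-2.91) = -0.27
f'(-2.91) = 0.07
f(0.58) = -0.51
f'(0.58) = -0.79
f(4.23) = -0.27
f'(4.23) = -0.04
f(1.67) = -40.74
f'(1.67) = 819.42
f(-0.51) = -0.26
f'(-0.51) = -0.01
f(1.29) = -5.17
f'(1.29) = -36.13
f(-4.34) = -2.98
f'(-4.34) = 15.48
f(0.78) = -0.74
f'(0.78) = -1.60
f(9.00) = -0.42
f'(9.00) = 0.50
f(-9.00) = -0.26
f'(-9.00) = 0.02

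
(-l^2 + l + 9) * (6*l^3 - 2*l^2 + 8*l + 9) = -6*l^5 + 8*l^4 + 44*l^3 - 19*l^2 + 81*l + 81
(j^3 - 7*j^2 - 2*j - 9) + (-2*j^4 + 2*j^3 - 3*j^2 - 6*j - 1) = -2*j^4 + 3*j^3 - 10*j^2 - 8*j - 10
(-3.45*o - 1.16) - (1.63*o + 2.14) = -5.08*o - 3.3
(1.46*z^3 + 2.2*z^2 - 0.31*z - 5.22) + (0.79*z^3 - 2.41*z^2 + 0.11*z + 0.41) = 2.25*z^3 - 0.21*z^2 - 0.2*z - 4.81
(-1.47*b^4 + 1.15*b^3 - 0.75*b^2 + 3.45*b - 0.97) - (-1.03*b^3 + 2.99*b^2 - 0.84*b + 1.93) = -1.47*b^4 + 2.18*b^3 - 3.74*b^2 + 4.29*b - 2.9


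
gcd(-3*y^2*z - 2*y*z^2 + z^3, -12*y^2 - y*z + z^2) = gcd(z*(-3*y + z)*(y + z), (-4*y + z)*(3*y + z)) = 1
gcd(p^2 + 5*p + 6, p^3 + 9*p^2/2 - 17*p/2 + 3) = 1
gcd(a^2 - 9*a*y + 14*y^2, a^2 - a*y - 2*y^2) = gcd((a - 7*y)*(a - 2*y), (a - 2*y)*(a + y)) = -a + 2*y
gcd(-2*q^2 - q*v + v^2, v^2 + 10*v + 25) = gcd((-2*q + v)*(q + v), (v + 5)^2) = 1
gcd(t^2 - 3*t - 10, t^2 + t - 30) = t - 5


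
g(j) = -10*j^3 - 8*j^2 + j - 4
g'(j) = -30*j^2 - 16*j + 1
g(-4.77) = 894.52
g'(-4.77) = -605.27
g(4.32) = -955.19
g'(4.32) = -627.99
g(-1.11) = -1.29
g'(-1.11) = -18.20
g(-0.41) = -5.07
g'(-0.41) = 2.52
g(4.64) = -1170.57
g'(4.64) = -719.13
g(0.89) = -16.50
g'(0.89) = -37.00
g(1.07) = -24.34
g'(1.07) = -50.47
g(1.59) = -62.83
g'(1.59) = -100.28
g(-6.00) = 1862.00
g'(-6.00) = -983.00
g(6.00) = -2446.00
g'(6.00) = -1175.00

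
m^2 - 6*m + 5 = (m - 5)*(m - 1)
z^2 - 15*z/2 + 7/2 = (z - 7)*(z - 1/2)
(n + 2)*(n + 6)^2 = n^3 + 14*n^2 + 60*n + 72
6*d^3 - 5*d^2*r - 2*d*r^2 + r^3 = (-3*d + r)*(-d + r)*(2*d + r)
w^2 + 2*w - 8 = (w - 2)*(w + 4)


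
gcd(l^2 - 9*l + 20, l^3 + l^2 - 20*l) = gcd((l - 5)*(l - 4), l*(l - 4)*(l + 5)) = l - 4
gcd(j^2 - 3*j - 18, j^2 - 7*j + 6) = j - 6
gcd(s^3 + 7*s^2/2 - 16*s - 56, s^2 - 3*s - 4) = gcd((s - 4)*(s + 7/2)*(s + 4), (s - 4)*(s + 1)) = s - 4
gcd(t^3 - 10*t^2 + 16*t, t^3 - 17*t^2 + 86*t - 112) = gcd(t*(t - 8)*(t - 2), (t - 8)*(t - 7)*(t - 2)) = t^2 - 10*t + 16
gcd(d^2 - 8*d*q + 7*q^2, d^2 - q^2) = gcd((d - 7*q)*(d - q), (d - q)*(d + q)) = -d + q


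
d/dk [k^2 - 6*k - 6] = 2*k - 6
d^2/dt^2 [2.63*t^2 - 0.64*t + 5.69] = 5.26000000000000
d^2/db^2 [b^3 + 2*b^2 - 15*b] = 6*b + 4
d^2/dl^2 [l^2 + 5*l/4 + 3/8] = 2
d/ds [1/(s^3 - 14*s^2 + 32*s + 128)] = (-3*s^2 + 28*s - 32)/(s^3 - 14*s^2 + 32*s + 128)^2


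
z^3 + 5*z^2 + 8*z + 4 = (z + 1)*(z + 2)^2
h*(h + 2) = h^2 + 2*h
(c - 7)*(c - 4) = c^2 - 11*c + 28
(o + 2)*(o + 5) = o^2 + 7*o + 10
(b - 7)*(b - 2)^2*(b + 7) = b^4 - 4*b^3 - 45*b^2 + 196*b - 196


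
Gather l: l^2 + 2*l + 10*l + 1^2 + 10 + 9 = l^2 + 12*l + 20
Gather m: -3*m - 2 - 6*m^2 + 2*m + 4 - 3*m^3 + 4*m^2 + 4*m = -3*m^3 - 2*m^2 + 3*m + 2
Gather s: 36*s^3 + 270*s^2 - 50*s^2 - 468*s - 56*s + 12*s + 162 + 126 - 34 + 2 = 36*s^3 + 220*s^2 - 512*s + 256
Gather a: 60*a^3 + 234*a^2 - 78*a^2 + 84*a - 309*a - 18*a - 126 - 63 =60*a^3 + 156*a^2 - 243*a - 189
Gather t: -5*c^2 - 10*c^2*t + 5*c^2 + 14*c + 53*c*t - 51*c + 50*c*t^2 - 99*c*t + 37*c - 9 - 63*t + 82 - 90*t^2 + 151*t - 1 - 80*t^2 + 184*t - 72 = t^2*(50*c - 170) + t*(-10*c^2 - 46*c + 272)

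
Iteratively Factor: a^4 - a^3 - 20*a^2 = (a - 5)*(a^3 + 4*a^2) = a*(a - 5)*(a^2 + 4*a) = a*(a - 5)*(a + 4)*(a)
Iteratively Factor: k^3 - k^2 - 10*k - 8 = (k + 2)*(k^2 - 3*k - 4) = (k + 1)*(k + 2)*(k - 4)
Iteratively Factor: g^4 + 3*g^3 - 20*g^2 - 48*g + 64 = (g + 4)*(g^3 - g^2 - 16*g + 16) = (g - 1)*(g + 4)*(g^2 - 16) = (g - 4)*(g - 1)*(g + 4)*(g + 4)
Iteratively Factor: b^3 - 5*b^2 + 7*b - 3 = (b - 1)*(b^2 - 4*b + 3) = (b - 1)^2*(b - 3)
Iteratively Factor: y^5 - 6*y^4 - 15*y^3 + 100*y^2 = (y)*(y^4 - 6*y^3 - 15*y^2 + 100*y) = y^2*(y^3 - 6*y^2 - 15*y + 100) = y^2*(y - 5)*(y^2 - y - 20) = y^2*(y - 5)*(y + 4)*(y - 5)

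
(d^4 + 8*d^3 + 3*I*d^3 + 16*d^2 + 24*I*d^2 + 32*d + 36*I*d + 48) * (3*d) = 3*d^5 + 24*d^4 + 9*I*d^4 + 48*d^3 + 72*I*d^3 + 96*d^2 + 108*I*d^2 + 144*d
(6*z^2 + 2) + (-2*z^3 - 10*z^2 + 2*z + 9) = -2*z^3 - 4*z^2 + 2*z + 11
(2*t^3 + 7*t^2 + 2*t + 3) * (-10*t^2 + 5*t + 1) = -20*t^5 - 60*t^4 + 17*t^3 - 13*t^2 + 17*t + 3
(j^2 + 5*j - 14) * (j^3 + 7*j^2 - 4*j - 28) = j^5 + 12*j^4 + 17*j^3 - 146*j^2 - 84*j + 392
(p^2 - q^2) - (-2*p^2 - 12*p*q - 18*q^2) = 3*p^2 + 12*p*q + 17*q^2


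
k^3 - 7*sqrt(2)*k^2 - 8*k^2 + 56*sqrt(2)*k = k*(k - 8)*(k - 7*sqrt(2))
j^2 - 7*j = j*(j - 7)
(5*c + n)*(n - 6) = 5*c*n - 30*c + n^2 - 6*n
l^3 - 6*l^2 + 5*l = l*(l - 5)*(l - 1)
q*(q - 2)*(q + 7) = q^3 + 5*q^2 - 14*q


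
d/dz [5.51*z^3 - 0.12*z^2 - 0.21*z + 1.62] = 16.53*z^2 - 0.24*z - 0.21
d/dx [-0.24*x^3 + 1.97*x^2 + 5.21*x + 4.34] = -0.72*x^2 + 3.94*x + 5.21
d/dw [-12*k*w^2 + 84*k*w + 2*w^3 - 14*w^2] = -24*k*w + 84*k + 6*w^2 - 28*w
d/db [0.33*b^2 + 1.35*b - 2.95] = 0.66*b + 1.35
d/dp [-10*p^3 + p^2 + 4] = 2*p*(1 - 15*p)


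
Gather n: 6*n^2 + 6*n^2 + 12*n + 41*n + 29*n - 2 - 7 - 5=12*n^2 + 82*n - 14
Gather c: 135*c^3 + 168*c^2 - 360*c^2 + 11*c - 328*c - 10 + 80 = 135*c^3 - 192*c^2 - 317*c + 70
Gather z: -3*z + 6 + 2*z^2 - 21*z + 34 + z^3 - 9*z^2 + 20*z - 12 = z^3 - 7*z^2 - 4*z + 28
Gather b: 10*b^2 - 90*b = 10*b^2 - 90*b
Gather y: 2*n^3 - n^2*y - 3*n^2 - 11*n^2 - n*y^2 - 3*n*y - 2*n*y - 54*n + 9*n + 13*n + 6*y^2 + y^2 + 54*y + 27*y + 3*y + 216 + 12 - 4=2*n^3 - 14*n^2 - 32*n + y^2*(7 - n) + y*(-n^2 - 5*n + 84) + 224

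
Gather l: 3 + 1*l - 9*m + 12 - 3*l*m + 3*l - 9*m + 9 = l*(4 - 3*m) - 18*m + 24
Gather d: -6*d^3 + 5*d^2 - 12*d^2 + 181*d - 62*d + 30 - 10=-6*d^3 - 7*d^2 + 119*d + 20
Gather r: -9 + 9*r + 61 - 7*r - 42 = 2*r + 10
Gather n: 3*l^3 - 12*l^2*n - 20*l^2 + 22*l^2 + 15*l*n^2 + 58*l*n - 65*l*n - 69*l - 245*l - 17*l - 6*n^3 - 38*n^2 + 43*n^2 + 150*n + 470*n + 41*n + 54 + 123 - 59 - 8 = 3*l^3 + 2*l^2 - 331*l - 6*n^3 + n^2*(15*l + 5) + n*(-12*l^2 - 7*l + 661) + 110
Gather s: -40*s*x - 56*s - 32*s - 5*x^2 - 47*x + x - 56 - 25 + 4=s*(-40*x - 88) - 5*x^2 - 46*x - 77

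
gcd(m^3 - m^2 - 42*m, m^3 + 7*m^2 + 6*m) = m^2 + 6*m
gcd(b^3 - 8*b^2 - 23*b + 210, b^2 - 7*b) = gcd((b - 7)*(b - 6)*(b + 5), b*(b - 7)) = b - 7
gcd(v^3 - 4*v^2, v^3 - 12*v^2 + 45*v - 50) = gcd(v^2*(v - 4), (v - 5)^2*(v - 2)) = 1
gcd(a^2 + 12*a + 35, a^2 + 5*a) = a + 5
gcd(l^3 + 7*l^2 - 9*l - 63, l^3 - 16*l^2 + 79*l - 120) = l - 3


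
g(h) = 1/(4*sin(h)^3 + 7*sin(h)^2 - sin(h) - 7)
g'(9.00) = 0.18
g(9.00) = -0.17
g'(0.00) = 0.02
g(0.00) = -0.14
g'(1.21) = -3.70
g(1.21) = 0.68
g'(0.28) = -0.08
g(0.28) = -0.15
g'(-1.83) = -0.09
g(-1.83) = -0.32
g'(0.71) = -0.79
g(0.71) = -0.28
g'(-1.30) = 0.09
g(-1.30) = -0.32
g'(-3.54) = 0.15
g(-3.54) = -0.16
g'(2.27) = 3.08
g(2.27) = -0.53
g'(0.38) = -0.14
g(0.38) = -0.16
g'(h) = (-12*sin(h)^2*cos(h) - 14*sin(h)*cos(h) + cos(h))/(4*sin(h)^3 + 7*sin(h)^2 - sin(h) - 7)^2 = (-12*sin(h)^2 - 14*sin(h) + 1)*cos(h)/(4*sin(h)^3 + 7*sin(h)^2 - sin(h) - 7)^2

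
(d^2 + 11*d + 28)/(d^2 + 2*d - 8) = (d + 7)/(d - 2)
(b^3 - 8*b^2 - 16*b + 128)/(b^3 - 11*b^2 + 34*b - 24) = (b^2 - 4*b - 32)/(b^2 - 7*b + 6)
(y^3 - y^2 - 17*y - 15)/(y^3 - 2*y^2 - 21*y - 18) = (y - 5)/(y - 6)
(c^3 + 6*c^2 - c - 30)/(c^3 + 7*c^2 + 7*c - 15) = (c - 2)/(c - 1)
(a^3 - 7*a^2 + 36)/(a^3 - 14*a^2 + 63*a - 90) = (a + 2)/(a - 5)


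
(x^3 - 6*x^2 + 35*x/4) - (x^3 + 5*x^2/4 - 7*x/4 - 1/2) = -29*x^2/4 + 21*x/2 + 1/2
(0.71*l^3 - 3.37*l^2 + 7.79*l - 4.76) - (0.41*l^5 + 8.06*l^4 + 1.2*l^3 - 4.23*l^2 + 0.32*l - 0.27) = -0.41*l^5 - 8.06*l^4 - 0.49*l^3 + 0.86*l^2 + 7.47*l - 4.49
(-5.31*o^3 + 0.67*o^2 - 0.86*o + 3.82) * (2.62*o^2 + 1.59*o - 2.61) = -13.9122*o^5 - 6.6875*o^4 + 12.6712*o^3 + 6.8923*o^2 + 8.3184*o - 9.9702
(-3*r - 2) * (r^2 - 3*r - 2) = -3*r^3 + 7*r^2 + 12*r + 4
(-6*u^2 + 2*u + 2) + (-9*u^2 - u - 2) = -15*u^2 + u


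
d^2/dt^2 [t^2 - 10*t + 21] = 2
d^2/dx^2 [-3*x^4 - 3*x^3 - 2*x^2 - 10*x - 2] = -36*x^2 - 18*x - 4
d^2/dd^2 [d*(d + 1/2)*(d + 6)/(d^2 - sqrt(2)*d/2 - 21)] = 2*(13*sqrt(2)*d^3 + 98*d^3 + 126*sqrt(2)*d^2 + 1638*d^2 + 6048*d - 126*sqrt(2) + 11466)/(4*d^6 - 6*sqrt(2)*d^5 - 246*d^4 + 251*sqrt(2)*d^3 + 5166*d^2 - 2646*sqrt(2)*d - 37044)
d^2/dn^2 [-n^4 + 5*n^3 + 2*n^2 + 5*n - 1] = -12*n^2 + 30*n + 4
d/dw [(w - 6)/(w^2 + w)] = (-w^2 + 12*w + 6)/(w^2*(w^2 + 2*w + 1))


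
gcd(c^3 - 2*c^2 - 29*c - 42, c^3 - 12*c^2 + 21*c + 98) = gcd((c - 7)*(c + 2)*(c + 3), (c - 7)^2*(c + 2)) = c^2 - 5*c - 14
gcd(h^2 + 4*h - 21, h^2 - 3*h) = h - 3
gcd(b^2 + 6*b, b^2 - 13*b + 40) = 1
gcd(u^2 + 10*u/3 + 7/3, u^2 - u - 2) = u + 1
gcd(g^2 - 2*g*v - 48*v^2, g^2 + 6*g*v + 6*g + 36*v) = g + 6*v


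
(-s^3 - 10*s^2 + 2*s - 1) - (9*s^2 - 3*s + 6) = -s^3 - 19*s^2 + 5*s - 7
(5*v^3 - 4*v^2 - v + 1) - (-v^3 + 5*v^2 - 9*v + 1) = 6*v^3 - 9*v^2 + 8*v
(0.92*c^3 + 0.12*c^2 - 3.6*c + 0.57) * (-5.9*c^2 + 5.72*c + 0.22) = -5.428*c^5 + 4.5544*c^4 + 22.1288*c^3 - 23.9286*c^2 + 2.4684*c + 0.1254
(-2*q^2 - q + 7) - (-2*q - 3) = -2*q^2 + q + 10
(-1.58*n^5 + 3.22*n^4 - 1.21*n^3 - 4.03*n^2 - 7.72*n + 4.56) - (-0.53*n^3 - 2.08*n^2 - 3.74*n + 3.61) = -1.58*n^5 + 3.22*n^4 - 0.68*n^3 - 1.95*n^2 - 3.98*n + 0.95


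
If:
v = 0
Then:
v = 0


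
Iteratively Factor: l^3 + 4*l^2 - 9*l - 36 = (l + 3)*(l^2 + l - 12) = (l + 3)*(l + 4)*(l - 3)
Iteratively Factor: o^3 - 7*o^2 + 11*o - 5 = (o - 5)*(o^2 - 2*o + 1) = (o - 5)*(o - 1)*(o - 1)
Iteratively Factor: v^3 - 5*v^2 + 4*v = (v - 4)*(v^2 - v) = v*(v - 4)*(v - 1)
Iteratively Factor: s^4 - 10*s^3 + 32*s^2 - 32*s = (s - 4)*(s^3 - 6*s^2 + 8*s) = (s - 4)^2*(s^2 - 2*s) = s*(s - 4)^2*(s - 2)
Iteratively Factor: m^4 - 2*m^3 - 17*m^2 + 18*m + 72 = (m - 4)*(m^3 + 2*m^2 - 9*m - 18) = (m - 4)*(m + 3)*(m^2 - m - 6) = (m - 4)*(m + 2)*(m + 3)*(m - 3)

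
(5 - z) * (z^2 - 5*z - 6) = -z^3 + 10*z^2 - 19*z - 30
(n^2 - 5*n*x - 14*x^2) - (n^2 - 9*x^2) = -5*n*x - 5*x^2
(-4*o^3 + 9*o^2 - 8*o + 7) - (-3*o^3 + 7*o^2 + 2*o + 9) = -o^3 + 2*o^2 - 10*o - 2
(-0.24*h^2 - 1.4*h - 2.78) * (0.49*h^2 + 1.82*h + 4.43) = -0.1176*h^4 - 1.1228*h^3 - 4.9734*h^2 - 11.2616*h - 12.3154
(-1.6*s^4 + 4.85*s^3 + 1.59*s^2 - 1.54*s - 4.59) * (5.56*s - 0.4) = -8.896*s^5 + 27.606*s^4 + 6.9004*s^3 - 9.1984*s^2 - 24.9044*s + 1.836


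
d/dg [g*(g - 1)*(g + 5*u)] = 3*g^2 + 10*g*u - 2*g - 5*u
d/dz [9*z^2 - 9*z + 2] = 18*z - 9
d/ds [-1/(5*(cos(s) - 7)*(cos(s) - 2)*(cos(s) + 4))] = (3*sin(s)^2 + 10*cos(s) + 19)*sin(s)/(5*(cos(s) - 7)^2*(cos(s) - 2)^2*(cos(s) + 4)^2)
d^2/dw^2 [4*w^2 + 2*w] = 8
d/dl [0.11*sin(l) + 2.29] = 0.11*cos(l)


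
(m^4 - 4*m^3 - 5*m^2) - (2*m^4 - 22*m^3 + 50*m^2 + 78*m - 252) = -m^4 + 18*m^3 - 55*m^2 - 78*m + 252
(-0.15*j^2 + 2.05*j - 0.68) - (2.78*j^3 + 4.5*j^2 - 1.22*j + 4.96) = -2.78*j^3 - 4.65*j^2 + 3.27*j - 5.64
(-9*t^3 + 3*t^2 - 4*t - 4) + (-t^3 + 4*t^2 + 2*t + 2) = -10*t^3 + 7*t^2 - 2*t - 2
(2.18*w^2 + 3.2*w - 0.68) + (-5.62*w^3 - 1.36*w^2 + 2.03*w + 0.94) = -5.62*w^3 + 0.82*w^2 + 5.23*w + 0.26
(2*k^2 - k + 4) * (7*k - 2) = 14*k^3 - 11*k^2 + 30*k - 8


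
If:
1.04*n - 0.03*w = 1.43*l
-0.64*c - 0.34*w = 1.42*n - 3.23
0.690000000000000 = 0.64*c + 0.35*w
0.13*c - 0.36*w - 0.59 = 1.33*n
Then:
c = 4.59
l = 1.40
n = 1.74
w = -6.42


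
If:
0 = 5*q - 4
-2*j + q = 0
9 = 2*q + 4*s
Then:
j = 2/5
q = 4/5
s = 37/20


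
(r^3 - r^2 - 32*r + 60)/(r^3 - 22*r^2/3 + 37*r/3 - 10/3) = 3*(r + 6)/(3*r - 1)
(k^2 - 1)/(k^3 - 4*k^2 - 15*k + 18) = (k + 1)/(k^2 - 3*k - 18)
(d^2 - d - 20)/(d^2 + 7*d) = (d^2 - d - 20)/(d*(d + 7))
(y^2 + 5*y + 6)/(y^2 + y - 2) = (y + 3)/(y - 1)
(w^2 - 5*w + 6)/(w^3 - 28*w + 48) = (w - 3)/(w^2 + 2*w - 24)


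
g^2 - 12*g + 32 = (g - 8)*(g - 4)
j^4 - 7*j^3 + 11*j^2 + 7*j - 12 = (j - 4)*(j - 3)*(j - 1)*(j + 1)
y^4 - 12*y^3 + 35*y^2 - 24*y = y*(y - 8)*(y - 3)*(y - 1)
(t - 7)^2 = t^2 - 14*t + 49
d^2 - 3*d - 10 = (d - 5)*(d + 2)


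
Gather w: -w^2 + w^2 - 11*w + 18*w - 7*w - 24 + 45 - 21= 0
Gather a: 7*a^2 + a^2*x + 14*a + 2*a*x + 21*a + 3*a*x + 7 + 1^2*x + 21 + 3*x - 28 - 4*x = a^2*(x + 7) + a*(5*x + 35)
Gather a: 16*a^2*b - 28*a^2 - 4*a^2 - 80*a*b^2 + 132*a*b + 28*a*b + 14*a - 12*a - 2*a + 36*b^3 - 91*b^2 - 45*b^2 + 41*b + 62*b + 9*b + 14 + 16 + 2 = a^2*(16*b - 32) + a*(-80*b^2 + 160*b) + 36*b^3 - 136*b^2 + 112*b + 32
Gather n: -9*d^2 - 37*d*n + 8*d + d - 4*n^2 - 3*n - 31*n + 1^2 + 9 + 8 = -9*d^2 + 9*d - 4*n^2 + n*(-37*d - 34) + 18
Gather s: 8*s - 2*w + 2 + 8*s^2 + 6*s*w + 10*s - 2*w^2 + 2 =8*s^2 + s*(6*w + 18) - 2*w^2 - 2*w + 4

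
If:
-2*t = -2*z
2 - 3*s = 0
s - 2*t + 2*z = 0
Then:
No Solution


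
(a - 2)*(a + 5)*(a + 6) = a^3 + 9*a^2 + 8*a - 60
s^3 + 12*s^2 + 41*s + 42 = (s + 2)*(s + 3)*(s + 7)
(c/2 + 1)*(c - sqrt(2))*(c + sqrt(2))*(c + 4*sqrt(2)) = c^4/2 + c^3 + 2*sqrt(2)*c^3 - c^2 + 4*sqrt(2)*c^2 - 4*sqrt(2)*c - 2*c - 8*sqrt(2)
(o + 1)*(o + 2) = o^2 + 3*o + 2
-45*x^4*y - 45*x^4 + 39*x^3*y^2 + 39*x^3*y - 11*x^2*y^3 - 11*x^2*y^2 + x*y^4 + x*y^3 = (-5*x + y)*(-3*x + y)^2*(x*y + x)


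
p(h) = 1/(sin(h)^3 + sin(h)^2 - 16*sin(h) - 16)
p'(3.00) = -0.05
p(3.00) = -0.05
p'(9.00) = -0.03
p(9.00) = -0.04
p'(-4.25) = -0.01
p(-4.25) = -0.03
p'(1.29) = 0.00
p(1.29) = -0.03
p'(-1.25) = 8.08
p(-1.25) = -1.30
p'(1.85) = -0.00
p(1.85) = -0.03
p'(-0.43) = 0.17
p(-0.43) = -0.11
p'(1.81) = -0.00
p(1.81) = -0.03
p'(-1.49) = 505.58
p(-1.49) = -20.43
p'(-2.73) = -0.17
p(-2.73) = -0.11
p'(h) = (-3*sin(h)^2*cos(h) - 2*sin(h)*cos(h) + 16*cos(h))/(sin(h)^3 + sin(h)^2 - 16*sin(h) - 16)^2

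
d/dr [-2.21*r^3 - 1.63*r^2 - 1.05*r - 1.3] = -6.63*r^2 - 3.26*r - 1.05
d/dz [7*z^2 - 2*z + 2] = 14*z - 2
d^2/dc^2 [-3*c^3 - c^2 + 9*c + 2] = -18*c - 2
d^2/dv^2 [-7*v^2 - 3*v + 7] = -14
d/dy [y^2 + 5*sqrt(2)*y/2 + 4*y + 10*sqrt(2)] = 2*y + 5*sqrt(2)/2 + 4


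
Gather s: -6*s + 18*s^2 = 18*s^2 - 6*s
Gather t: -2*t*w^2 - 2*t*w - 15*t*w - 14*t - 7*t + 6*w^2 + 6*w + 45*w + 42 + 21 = t*(-2*w^2 - 17*w - 21) + 6*w^2 + 51*w + 63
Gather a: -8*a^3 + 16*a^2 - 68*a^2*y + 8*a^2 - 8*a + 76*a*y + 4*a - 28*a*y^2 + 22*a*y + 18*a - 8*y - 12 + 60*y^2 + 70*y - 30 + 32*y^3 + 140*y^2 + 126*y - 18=-8*a^3 + a^2*(24 - 68*y) + a*(-28*y^2 + 98*y + 14) + 32*y^3 + 200*y^2 + 188*y - 60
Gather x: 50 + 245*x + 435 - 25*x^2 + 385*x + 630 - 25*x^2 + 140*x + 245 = -50*x^2 + 770*x + 1360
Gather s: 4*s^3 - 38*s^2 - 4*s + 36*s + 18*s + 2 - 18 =4*s^3 - 38*s^2 + 50*s - 16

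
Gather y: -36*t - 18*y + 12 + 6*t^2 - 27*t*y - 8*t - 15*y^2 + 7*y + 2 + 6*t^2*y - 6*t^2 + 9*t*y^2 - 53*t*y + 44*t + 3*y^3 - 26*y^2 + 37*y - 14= 3*y^3 + y^2*(9*t - 41) + y*(6*t^2 - 80*t + 26)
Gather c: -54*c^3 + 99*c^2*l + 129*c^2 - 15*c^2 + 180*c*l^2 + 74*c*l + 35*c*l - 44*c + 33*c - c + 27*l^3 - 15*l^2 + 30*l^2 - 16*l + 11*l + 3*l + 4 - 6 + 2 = -54*c^3 + c^2*(99*l + 114) + c*(180*l^2 + 109*l - 12) + 27*l^3 + 15*l^2 - 2*l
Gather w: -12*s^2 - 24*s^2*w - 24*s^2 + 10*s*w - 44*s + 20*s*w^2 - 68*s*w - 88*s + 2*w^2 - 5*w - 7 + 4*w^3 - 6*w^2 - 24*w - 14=-36*s^2 - 132*s + 4*w^3 + w^2*(20*s - 4) + w*(-24*s^2 - 58*s - 29) - 21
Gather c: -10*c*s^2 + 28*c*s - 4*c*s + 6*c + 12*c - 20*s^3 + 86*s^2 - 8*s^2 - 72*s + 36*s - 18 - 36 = c*(-10*s^2 + 24*s + 18) - 20*s^3 + 78*s^2 - 36*s - 54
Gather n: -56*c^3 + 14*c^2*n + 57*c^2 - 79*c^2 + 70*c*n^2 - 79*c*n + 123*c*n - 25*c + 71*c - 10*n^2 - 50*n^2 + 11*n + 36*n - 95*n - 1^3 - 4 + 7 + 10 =-56*c^3 - 22*c^2 + 46*c + n^2*(70*c - 60) + n*(14*c^2 + 44*c - 48) + 12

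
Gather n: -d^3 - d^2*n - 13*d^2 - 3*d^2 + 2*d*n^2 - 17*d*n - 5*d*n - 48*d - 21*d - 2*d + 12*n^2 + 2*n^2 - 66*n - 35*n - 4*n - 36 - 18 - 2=-d^3 - 16*d^2 - 71*d + n^2*(2*d + 14) + n*(-d^2 - 22*d - 105) - 56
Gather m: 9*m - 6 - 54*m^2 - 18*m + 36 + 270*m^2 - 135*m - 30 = 216*m^2 - 144*m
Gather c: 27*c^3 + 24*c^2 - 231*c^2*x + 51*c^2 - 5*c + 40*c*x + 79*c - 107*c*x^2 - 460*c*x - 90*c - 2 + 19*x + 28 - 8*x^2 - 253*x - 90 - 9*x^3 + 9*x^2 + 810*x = 27*c^3 + c^2*(75 - 231*x) + c*(-107*x^2 - 420*x - 16) - 9*x^3 + x^2 + 576*x - 64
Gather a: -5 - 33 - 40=-78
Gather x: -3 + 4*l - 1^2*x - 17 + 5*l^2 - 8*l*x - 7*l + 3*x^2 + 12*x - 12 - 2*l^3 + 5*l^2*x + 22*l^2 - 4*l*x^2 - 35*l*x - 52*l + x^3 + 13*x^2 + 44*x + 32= -2*l^3 + 27*l^2 - 55*l + x^3 + x^2*(16 - 4*l) + x*(5*l^2 - 43*l + 55)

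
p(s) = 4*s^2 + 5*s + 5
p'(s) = 8*s + 5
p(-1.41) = 5.90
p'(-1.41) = -6.28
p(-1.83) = 9.25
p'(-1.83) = -9.64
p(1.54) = 22.19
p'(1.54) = 17.32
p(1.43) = 20.33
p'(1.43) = 16.44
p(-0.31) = 3.83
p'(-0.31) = 2.52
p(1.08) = 15.07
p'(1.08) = 13.64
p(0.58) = 9.25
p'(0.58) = 9.64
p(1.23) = 17.20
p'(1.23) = 14.84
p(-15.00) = 830.00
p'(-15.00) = -115.00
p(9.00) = 374.00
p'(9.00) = 77.00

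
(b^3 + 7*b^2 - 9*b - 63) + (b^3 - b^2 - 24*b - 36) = 2*b^3 + 6*b^2 - 33*b - 99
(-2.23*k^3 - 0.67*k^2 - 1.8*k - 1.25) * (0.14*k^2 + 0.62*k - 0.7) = -0.3122*k^5 - 1.4764*k^4 + 0.8936*k^3 - 0.822*k^2 + 0.485*k + 0.875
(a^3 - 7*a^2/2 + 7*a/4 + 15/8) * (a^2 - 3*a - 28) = a^5 - 13*a^4/2 - 63*a^3/4 + 757*a^2/8 - 437*a/8 - 105/2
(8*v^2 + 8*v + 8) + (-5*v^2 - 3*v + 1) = 3*v^2 + 5*v + 9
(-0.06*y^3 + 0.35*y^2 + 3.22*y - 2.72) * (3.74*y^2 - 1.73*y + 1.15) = -0.2244*y^5 + 1.4128*y^4 + 11.3683*y^3 - 15.3409*y^2 + 8.4086*y - 3.128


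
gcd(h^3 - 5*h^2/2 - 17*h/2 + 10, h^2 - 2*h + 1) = h - 1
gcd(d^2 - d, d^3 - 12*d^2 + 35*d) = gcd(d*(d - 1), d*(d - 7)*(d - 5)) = d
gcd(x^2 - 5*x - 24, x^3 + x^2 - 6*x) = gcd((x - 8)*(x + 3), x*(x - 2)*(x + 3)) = x + 3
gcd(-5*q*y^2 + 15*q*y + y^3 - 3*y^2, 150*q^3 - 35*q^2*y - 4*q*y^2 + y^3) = -5*q + y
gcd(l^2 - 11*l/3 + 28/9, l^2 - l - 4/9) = l - 4/3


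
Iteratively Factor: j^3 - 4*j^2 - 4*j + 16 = (j + 2)*(j^2 - 6*j + 8) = (j - 2)*(j + 2)*(j - 4)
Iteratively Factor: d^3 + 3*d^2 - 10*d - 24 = (d - 3)*(d^2 + 6*d + 8) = (d - 3)*(d + 4)*(d + 2)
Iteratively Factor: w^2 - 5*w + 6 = (w - 2)*(w - 3)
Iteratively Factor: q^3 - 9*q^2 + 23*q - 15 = (q - 5)*(q^2 - 4*q + 3) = (q - 5)*(q - 1)*(q - 3)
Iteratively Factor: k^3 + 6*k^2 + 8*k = (k + 4)*(k^2 + 2*k) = (k + 2)*(k + 4)*(k)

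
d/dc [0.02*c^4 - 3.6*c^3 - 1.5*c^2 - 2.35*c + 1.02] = 0.08*c^3 - 10.8*c^2 - 3.0*c - 2.35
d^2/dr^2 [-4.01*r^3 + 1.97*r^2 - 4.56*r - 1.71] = 3.94 - 24.06*r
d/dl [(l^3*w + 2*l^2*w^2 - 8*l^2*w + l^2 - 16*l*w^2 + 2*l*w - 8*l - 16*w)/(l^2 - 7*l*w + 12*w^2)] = (-(2*l - 7*w)*(l^3*w + 2*l^2*w^2 - 8*l^2*w + l^2 - 16*l*w^2 + 2*l*w - 8*l - 16*w) + (l^2 - 7*l*w + 12*w^2)*(3*l^2*w + 4*l*w^2 - 16*l*w + 2*l - 16*w^2 + 2*w - 8))/(l^2 - 7*l*w + 12*w^2)^2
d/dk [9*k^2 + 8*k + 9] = 18*k + 8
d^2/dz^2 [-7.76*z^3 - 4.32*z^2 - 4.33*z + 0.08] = -46.56*z - 8.64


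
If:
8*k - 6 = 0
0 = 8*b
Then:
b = 0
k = 3/4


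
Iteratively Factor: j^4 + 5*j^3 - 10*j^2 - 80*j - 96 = (j - 4)*(j^3 + 9*j^2 + 26*j + 24) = (j - 4)*(j + 4)*(j^2 + 5*j + 6) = (j - 4)*(j + 2)*(j + 4)*(j + 3)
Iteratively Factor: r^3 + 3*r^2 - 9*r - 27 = (r - 3)*(r^2 + 6*r + 9) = (r - 3)*(r + 3)*(r + 3)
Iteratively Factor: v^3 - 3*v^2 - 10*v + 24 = (v - 4)*(v^2 + v - 6) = (v - 4)*(v - 2)*(v + 3)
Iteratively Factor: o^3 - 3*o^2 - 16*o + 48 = (o - 4)*(o^2 + o - 12) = (o - 4)*(o - 3)*(o + 4)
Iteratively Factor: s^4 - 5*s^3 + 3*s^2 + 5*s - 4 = (s - 1)*(s^3 - 4*s^2 - s + 4) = (s - 1)^2*(s^2 - 3*s - 4) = (s - 1)^2*(s + 1)*(s - 4)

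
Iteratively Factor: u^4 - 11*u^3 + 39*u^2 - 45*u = (u - 5)*(u^3 - 6*u^2 + 9*u) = u*(u - 5)*(u^2 - 6*u + 9) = u*(u - 5)*(u - 3)*(u - 3)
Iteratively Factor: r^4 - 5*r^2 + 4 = (r + 1)*(r^3 - r^2 - 4*r + 4) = (r + 1)*(r + 2)*(r^2 - 3*r + 2) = (r - 2)*(r + 1)*(r + 2)*(r - 1)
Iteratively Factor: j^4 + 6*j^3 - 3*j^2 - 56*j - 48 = (j + 4)*(j^3 + 2*j^2 - 11*j - 12) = (j + 1)*(j + 4)*(j^2 + j - 12) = (j + 1)*(j + 4)^2*(j - 3)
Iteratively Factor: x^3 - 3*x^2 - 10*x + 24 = (x - 2)*(x^2 - x - 12) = (x - 2)*(x + 3)*(x - 4)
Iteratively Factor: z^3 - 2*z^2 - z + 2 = (z + 1)*(z^2 - 3*z + 2) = (z - 2)*(z + 1)*(z - 1)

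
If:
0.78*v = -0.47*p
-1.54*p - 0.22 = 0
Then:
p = -0.14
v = 0.09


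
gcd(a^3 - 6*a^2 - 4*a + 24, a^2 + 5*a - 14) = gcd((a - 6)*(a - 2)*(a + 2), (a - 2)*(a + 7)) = a - 2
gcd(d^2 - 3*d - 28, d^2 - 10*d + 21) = d - 7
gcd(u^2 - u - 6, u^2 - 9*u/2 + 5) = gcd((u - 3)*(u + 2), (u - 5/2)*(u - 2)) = 1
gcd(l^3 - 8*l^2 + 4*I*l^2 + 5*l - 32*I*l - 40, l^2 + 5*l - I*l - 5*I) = l - I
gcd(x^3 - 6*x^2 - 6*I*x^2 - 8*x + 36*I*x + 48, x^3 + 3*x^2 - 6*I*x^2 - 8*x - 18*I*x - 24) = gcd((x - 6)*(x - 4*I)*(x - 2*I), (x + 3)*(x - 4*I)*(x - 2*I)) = x^2 - 6*I*x - 8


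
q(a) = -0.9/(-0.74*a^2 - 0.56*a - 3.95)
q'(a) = -0.9*(1.48*a + 0.56)/(-0.74*a^2 - 0.56*a - 3.95)^2 = (-1.332*a - 0.504)/(0.74*a^2 + 0.56*a + 3.95)^2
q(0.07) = 0.23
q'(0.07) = -0.04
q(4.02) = 0.05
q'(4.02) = -0.02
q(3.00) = 0.07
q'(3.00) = -0.03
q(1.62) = 0.13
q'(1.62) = -0.06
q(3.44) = 0.06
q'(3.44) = -0.02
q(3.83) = 0.05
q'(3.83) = -0.02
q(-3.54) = 0.08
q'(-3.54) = 0.03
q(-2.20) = 0.14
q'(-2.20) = 0.06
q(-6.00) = 0.03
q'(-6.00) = 0.01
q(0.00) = 0.23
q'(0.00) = -0.03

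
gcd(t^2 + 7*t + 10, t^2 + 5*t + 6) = t + 2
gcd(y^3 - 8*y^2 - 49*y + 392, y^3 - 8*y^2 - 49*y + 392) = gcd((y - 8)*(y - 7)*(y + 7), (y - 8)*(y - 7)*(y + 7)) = y^3 - 8*y^2 - 49*y + 392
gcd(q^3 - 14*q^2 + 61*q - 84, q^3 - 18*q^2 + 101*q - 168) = q^2 - 10*q + 21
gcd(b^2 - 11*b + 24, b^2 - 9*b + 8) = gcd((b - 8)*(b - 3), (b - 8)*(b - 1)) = b - 8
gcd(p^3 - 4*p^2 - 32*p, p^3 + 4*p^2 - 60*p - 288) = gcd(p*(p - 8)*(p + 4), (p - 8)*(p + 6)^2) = p - 8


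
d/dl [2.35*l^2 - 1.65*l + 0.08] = 4.7*l - 1.65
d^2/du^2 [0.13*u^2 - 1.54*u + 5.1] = 0.260000000000000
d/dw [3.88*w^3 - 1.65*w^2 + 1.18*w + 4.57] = 11.64*w^2 - 3.3*w + 1.18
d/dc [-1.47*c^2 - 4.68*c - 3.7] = -2.94*c - 4.68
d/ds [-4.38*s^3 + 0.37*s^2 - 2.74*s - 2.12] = -13.14*s^2 + 0.74*s - 2.74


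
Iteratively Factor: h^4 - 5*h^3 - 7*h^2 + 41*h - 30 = (h + 3)*(h^3 - 8*h^2 + 17*h - 10) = (h - 1)*(h + 3)*(h^2 - 7*h + 10) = (h - 5)*(h - 1)*(h + 3)*(h - 2)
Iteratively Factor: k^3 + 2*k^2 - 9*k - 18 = (k + 2)*(k^2 - 9) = (k + 2)*(k + 3)*(k - 3)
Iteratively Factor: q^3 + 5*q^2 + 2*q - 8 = (q + 2)*(q^2 + 3*q - 4) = (q - 1)*(q + 2)*(q + 4)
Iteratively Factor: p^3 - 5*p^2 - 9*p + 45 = (p + 3)*(p^2 - 8*p + 15) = (p - 3)*(p + 3)*(p - 5)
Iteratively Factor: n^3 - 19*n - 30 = (n + 2)*(n^2 - 2*n - 15) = (n + 2)*(n + 3)*(n - 5)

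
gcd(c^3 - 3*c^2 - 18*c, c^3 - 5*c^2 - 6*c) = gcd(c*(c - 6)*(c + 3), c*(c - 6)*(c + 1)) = c^2 - 6*c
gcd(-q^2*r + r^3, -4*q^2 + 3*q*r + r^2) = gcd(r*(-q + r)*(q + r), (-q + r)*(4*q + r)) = q - r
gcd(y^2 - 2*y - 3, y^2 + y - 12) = y - 3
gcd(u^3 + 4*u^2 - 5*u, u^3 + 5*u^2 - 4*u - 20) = u + 5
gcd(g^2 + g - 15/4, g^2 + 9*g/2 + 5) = g + 5/2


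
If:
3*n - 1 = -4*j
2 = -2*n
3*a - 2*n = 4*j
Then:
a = 2/3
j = 1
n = -1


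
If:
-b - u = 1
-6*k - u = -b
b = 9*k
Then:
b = -3/4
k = -1/12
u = -1/4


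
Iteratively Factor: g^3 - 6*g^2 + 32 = (g - 4)*(g^2 - 2*g - 8) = (g - 4)^2*(g + 2)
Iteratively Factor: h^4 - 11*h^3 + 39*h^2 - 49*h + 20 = (h - 4)*(h^3 - 7*h^2 + 11*h - 5) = (h - 4)*(h - 1)*(h^2 - 6*h + 5) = (h - 5)*(h - 4)*(h - 1)*(h - 1)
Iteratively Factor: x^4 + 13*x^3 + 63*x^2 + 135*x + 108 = (x + 3)*(x^3 + 10*x^2 + 33*x + 36) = (x + 3)*(x + 4)*(x^2 + 6*x + 9) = (x + 3)^2*(x + 4)*(x + 3)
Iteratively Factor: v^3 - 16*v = (v - 4)*(v^2 + 4*v) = v*(v - 4)*(v + 4)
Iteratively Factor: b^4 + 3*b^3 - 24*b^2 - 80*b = (b + 4)*(b^3 - b^2 - 20*b) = b*(b + 4)*(b^2 - b - 20) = b*(b + 4)^2*(b - 5)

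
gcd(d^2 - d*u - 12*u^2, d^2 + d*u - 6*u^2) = d + 3*u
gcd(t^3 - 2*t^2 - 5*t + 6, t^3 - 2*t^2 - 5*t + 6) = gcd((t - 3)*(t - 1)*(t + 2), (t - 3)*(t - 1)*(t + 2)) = t^3 - 2*t^2 - 5*t + 6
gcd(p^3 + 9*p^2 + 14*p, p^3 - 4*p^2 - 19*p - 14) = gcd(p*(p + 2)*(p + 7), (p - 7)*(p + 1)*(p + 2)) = p + 2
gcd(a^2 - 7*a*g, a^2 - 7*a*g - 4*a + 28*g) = a - 7*g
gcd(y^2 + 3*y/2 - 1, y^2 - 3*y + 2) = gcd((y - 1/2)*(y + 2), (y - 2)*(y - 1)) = 1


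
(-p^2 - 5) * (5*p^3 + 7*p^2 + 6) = -5*p^5 - 7*p^4 - 25*p^3 - 41*p^2 - 30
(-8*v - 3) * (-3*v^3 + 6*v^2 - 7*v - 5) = 24*v^4 - 39*v^3 + 38*v^2 + 61*v + 15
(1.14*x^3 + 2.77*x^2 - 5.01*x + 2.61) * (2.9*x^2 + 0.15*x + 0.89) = 3.306*x^5 + 8.204*x^4 - 13.0989*x^3 + 9.2828*x^2 - 4.0674*x + 2.3229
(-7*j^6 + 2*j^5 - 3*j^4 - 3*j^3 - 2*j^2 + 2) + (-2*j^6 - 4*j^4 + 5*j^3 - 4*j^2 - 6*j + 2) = -9*j^6 + 2*j^5 - 7*j^4 + 2*j^3 - 6*j^2 - 6*j + 4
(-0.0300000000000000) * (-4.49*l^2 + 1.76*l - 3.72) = 0.1347*l^2 - 0.0528*l + 0.1116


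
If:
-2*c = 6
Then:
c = -3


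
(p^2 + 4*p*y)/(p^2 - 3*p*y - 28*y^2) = p/(p - 7*y)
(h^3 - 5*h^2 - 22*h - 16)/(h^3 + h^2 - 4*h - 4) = (h - 8)/(h - 2)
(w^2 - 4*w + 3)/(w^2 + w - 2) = (w - 3)/(w + 2)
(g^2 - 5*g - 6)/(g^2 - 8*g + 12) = (g + 1)/(g - 2)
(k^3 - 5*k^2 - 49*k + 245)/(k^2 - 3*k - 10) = (k^2 - 49)/(k + 2)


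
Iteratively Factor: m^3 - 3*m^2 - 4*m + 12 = (m - 2)*(m^2 - m - 6) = (m - 2)*(m + 2)*(m - 3)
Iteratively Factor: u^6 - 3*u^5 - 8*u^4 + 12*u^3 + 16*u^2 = (u + 1)*(u^5 - 4*u^4 - 4*u^3 + 16*u^2) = (u - 2)*(u + 1)*(u^4 - 2*u^3 - 8*u^2) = u*(u - 2)*(u + 1)*(u^3 - 2*u^2 - 8*u) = u^2*(u - 2)*(u + 1)*(u^2 - 2*u - 8) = u^2*(u - 4)*(u - 2)*(u + 1)*(u + 2)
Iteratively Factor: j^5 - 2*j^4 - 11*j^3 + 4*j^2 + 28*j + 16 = (j - 4)*(j^4 + 2*j^3 - 3*j^2 - 8*j - 4) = (j - 4)*(j - 2)*(j^3 + 4*j^2 + 5*j + 2) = (j - 4)*(j - 2)*(j + 1)*(j^2 + 3*j + 2) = (j - 4)*(j - 2)*(j + 1)^2*(j + 2)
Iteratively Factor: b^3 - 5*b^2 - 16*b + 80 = (b + 4)*(b^2 - 9*b + 20) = (b - 4)*(b + 4)*(b - 5)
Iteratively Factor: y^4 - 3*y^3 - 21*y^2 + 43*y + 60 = (y + 4)*(y^3 - 7*y^2 + 7*y + 15) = (y - 3)*(y + 4)*(y^2 - 4*y - 5) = (y - 3)*(y + 1)*(y + 4)*(y - 5)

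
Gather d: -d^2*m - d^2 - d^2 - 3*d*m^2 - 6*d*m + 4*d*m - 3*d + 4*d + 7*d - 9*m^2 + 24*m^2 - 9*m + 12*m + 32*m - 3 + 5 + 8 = d^2*(-m - 2) + d*(-3*m^2 - 2*m + 8) + 15*m^2 + 35*m + 10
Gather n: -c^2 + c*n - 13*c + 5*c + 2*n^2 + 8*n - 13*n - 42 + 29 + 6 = -c^2 - 8*c + 2*n^2 + n*(c - 5) - 7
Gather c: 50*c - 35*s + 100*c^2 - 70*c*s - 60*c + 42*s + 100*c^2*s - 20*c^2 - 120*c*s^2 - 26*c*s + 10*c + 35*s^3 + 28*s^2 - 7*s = c^2*(100*s + 80) + c*(-120*s^2 - 96*s) + 35*s^3 + 28*s^2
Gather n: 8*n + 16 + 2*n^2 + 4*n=2*n^2 + 12*n + 16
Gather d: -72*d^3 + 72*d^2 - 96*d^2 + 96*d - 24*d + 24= -72*d^3 - 24*d^2 + 72*d + 24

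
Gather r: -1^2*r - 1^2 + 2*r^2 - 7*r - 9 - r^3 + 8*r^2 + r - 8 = -r^3 + 10*r^2 - 7*r - 18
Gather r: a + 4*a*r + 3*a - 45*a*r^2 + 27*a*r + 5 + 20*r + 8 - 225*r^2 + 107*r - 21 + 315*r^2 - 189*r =4*a + r^2*(90 - 45*a) + r*(31*a - 62) - 8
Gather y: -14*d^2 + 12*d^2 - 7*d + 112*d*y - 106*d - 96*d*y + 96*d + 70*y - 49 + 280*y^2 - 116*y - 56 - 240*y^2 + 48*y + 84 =-2*d^2 - 17*d + 40*y^2 + y*(16*d + 2) - 21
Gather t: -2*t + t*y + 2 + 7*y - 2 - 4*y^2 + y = t*(y - 2) - 4*y^2 + 8*y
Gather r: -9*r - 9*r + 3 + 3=6 - 18*r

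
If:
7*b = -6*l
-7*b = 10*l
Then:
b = 0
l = 0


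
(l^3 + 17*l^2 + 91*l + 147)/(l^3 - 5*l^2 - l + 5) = (l^3 + 17*l^2 + 91*l + 147)/(l^3 - 5*l^2 - l + 5)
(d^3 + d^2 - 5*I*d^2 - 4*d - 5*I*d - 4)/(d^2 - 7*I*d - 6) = (d^2 + d*(1 - 4*I) - 4*I)/(d - 6*I)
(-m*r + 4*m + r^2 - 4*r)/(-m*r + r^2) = (r - 4)/r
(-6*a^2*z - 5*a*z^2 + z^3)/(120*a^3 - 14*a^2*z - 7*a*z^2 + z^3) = z*(a + z)/(-20*a^2 - a*z + z^2)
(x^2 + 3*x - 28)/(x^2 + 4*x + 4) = (x^2 + 3*x - 28)/(x^2 + 4*x + 4)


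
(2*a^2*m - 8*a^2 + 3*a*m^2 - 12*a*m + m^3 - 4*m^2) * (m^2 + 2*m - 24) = 2*a^2*m^3 - 4*a^2*m^2 - 64*a^2*m + 192*a^2 + 3*a*m^4 - 6*a*m^3 - 96*a*m^2 + 288*a*m + m^5 - 2*m^4 - 32*m^3 + 96*m^2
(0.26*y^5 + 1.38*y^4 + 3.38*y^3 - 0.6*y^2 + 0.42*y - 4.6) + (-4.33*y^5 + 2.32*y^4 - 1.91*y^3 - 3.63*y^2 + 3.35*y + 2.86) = -4.07*y^5 + 3.7*y^4 + 1.47*y^3 - 4.23*y^2 + 3.77*y - 1.74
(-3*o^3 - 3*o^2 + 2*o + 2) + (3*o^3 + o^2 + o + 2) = -2*o^2 + 3*o + 4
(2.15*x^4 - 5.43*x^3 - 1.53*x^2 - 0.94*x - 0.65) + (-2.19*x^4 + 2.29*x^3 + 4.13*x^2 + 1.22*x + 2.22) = -0.04*x^4 - 3.14*x^3 + 2.6*x^2 + 0.28*x + 1.57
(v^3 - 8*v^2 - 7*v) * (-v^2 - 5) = -v^5 + 8*v^4 + 2*v^3 + 40*v^2 + 35*v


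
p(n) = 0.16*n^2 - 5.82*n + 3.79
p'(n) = 0.32*n - 5.82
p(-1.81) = 14.85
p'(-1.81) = -6.40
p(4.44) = -18.90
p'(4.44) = -4.40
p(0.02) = 3.67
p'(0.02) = -5.81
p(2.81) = -11.30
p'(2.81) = -4.92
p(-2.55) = 19.67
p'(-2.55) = -6.64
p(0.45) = 1.20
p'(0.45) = -5.68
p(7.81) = -31.90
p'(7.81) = -3.32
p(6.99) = -29.07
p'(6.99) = -3.58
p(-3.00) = 22.69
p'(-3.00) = -6.78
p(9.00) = -35.63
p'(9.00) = -2.94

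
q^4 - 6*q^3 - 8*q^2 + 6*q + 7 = (q - 7)*(q - 1)*(q + 1)^2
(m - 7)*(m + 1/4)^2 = m^3 - 13*m^2/2 - 55*m/16 - 7/16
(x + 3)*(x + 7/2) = x^2 + 13*x/2 + 21/2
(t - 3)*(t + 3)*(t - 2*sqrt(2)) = t^3 - 2*sqrt(2)*t^2 - 9*t + 18*sqrt(2)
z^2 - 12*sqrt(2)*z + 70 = (z - 7*sqrt(2))*(z - 5*sqrt(2))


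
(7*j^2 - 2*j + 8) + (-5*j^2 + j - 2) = 2*j^2 - j + 6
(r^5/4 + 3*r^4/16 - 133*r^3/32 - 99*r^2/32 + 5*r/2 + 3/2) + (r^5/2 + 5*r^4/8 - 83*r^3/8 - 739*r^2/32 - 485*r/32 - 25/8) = 3*r^5/4 + 13*r^4/16 - 465*r^3/32 - 419*r^2/16 - 405*r/32 - 13/8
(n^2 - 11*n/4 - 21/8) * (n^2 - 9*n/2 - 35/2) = n^4 - 29*n^3/4 - 31*n^2/4 + 959*n/16 + 735/16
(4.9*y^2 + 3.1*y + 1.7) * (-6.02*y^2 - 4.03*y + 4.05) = -29.498*y^4 - 38.409*y^3 - 2.882*y^2 + 5.704*y + 6.885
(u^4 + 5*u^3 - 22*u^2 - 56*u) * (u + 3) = u^5 + 8*u^4 - 7*u^3 - 122*u^2 - 168*u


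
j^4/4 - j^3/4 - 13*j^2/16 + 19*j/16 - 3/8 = (j/4 + 1/2)*(j - 3/2)*(j - 1)*(j - 1/2)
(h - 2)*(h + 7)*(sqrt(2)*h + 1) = sqrt(2)*h^3 + h^2 + 5*sqrt(2)*h^2 - 14*sqrt(2)*h + 5*h - 14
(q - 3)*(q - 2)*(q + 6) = q^3 + q^2 - 24*q + 36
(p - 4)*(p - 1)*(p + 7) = p^3 + 2*p^2 - 31*p + 28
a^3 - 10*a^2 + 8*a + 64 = (a - 8)*(a - 4)*(a + 2)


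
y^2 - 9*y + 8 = (y - 8)*(y - 1)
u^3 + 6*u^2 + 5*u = u*(u + 1)*(u + 5)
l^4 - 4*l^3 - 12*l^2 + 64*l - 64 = (l - 4)*(l - 2)^2*(l + 4)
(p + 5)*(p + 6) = p^2 + 11*p + 30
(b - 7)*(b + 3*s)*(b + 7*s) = b^3 + 10*b^2*s - 7*b^2 + 21*b*s^2 - 70*b*s - 147*s^2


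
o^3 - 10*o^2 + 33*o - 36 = (o - 4)*(o - 3)^2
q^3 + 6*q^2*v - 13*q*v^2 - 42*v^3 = (q - 3*v)*(q + 2*v)*(q + 7*v)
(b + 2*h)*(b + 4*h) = b^2 + 6*b*h + 8*h^2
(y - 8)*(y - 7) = y^2 - 15*y + 56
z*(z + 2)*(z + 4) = z^3 + 6*z^2 + 8*z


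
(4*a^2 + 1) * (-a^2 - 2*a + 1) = -4*a^4 - 8*a^3 + 3*a^2 - 2*a + 1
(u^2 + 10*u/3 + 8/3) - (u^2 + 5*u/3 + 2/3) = 5*u/3 + 2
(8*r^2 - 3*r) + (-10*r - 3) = 8*r^2 - 13*r - 3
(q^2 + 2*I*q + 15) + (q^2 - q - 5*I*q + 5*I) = 2*q^2 - q - 3*I*q + 15 + 5*I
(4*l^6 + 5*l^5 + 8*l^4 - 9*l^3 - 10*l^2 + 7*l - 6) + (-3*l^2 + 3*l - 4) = 4*l^6 + 5*l^5 + 8*l^4 - 9*l^3 - 13*l^2 + 10*l - 10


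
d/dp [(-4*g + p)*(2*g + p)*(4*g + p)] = -16*g^2 + 4*g*p + 3*p^2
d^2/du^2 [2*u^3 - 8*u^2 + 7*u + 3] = 12*u - 16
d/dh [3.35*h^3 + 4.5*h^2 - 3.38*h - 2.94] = 10.05*h^2 + 9.0*h - 3.38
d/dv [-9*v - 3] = -9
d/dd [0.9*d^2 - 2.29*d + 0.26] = 1.8*d - 2.29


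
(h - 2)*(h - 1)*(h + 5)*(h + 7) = h^4 + 9*h^3 + h^2 - 81*h + 70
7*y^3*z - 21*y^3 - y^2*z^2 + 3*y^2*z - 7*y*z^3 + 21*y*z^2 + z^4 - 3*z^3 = (-7*y + z)*(-y + z)*(y + z)*(z - 3)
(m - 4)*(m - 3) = m^2 - 7*m + 12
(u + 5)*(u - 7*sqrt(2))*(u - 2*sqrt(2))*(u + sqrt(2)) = u^4 - 8*sqrt(2)*u^3 + 5*u^3 - 40*sqrt(2)*u^2 + 10*u^2 + 28*sqrt(2)*u + 50*u + 140*sqrt(2)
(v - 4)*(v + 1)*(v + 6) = v^3 + 3*v^2 - 22*v - 24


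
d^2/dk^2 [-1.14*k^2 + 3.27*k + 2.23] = -2.28000000000000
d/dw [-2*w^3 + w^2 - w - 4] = -6*w^2 + 2*w - 1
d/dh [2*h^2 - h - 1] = 4*h - 1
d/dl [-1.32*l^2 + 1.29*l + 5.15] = 1.29 - 2.64*l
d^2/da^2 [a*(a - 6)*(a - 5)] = 6*a - 22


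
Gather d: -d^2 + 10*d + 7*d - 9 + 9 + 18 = -d^2 + 17*d + 18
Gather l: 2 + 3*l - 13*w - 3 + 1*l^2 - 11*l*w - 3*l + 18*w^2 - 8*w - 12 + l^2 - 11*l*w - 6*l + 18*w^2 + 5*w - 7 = 2*l^2 + l*(-22*w - 6) + 36*w^2 - 16*w - 20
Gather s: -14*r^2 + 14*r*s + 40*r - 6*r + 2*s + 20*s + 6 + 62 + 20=-14*r^2 + 34*r + s*(14*r + 22) + 88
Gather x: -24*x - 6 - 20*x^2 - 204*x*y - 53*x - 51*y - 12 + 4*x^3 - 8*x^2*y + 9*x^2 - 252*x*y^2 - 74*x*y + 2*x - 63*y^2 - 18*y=4*x^3 + x^2*(-8*y - 11) + x*(-252*y^2 - 278*y - 75) - 63*y^2 - 69*y - 18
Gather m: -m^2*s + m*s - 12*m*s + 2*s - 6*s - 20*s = -m^2*s - 11*m*s - 24*s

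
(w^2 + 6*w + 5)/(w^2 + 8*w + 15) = (w + 1)/(w + 3)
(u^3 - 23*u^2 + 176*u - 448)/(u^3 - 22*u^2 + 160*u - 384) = (u - 7)/(u - 6)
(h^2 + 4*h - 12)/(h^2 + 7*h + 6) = (h - 2)/(h + 1)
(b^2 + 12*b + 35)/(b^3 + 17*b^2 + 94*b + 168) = (b + 5)/(b^2 + 10*b + 24)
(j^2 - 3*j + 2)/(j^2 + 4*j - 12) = (j - 1)/(j + 6)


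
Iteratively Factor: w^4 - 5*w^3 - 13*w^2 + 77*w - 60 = (w - 3)*(w^3 - 2*w^2 - 19*w + 20) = (w - 3)*(w + 4)*(w^2 - 6*w + 5) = (w - 3)*(w - 1)*(w + 4)*(w - 5)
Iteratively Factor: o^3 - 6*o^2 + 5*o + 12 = (o - 4)*(o^2 - 2*o - 3) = (o - 4)*(o - 3)*(o + 1)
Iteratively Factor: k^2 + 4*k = (k)*(k + 4)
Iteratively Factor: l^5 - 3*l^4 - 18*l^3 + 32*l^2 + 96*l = (l)*(l^4 - 3*l^3 - 18*l^2 + 32*l + 96) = l*(l - 4)*(l^3 + l^2 - 14*l - 24) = l*(l - 4)^2*(l^2 + 5*l + 6) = l*(l - 4)^2*(l + 3)*(l + 2)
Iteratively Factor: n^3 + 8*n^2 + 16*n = (n + 4)*(n^2 + 4*n) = (n + 4)^2*(n)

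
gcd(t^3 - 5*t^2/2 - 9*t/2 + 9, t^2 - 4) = t + 2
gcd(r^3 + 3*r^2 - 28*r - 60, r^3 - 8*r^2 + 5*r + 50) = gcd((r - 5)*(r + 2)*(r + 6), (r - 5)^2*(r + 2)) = r^2 - 3*r - 10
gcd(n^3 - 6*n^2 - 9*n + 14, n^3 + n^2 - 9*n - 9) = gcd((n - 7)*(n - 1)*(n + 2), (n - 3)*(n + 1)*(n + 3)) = 1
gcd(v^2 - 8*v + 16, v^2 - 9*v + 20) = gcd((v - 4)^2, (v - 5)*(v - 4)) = v - 4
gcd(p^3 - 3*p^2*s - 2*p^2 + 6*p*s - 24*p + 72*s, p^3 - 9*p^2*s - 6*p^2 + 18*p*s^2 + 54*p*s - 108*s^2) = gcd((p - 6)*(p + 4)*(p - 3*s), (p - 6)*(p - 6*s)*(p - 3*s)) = p^2 - 3*p*s - 6*p + 18*s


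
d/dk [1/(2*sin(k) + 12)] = -cos(k)/(2*(sin(k) + 6)^2)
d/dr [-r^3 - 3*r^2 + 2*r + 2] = -3*r^2 - 6*r + 2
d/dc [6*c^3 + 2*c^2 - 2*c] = 18*c^2 + 4*c - 2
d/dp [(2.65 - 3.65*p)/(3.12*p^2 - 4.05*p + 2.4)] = (11.388*p^2 - 16.536*p + 1.9725)/(9.7344*p^4 - 25.272*p^3 + 31.3785*p^2 - 19.44*p + 5.76)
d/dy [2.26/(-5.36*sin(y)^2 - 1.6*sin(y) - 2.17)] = (24.2272*sin(y) + 3.616)*cos(y)/(5.36*sin(y)^2 + 1.6*sin(y) + 2.17)^2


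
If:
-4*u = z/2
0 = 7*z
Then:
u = 0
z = 0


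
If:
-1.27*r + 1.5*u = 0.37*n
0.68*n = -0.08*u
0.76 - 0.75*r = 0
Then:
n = -0.10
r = 1.01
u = 0.83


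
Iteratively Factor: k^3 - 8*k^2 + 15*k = (k)*(k^2 - 8*k + 15) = k*(k - 3)*(k - 5)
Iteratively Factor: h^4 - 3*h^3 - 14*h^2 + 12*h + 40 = (h - 2)*(h^3 - h^2 - 16*h - 20) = (h - 5)*(h - 2)*(h^2 + 4*h + 4) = (h - 5)*(h - 2)*(h + 2)*(h + 2)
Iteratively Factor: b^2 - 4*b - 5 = (b + 1)*(b - 5)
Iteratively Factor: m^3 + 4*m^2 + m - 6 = (m - 1)*(m^2 + 5*m + 6) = (m - 1)*(m + 3)*(m + 2)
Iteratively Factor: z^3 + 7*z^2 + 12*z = (z)*(z^2 + 7*z + 12) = z*(z + 4)*(z + 3)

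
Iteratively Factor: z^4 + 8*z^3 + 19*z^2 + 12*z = (z + 3)*(z^3 + 5*z^2 + 4*z) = z*(z + 3)*(z^2 + 5*z + 4) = z*(z + 1)*(z + 3)*(z + 4)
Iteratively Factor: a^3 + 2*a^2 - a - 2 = (a - 1)*(a^2 + 3*a + 2) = (a - 1)*(a + 1)*(a + 2)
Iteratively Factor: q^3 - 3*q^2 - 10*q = (q + 2)*(q^2 - 5*q) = (q - 5)*(q + 2)*(q)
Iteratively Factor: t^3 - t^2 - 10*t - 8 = (t + 1)*(t^2 - 2*t - 8) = (t - 4)*(t + 1)*(t + 2)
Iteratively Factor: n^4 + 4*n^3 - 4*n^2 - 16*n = (n)*(n^3 + 4*n^2 - 4*n - 16) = n*(n + 4)*(n^2 - 4) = n*(n + 2)*(n + 4)*(n - 2)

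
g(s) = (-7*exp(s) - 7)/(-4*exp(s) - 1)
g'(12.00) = 0.00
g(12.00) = 1.75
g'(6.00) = 0.00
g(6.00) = 1.75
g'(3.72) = -0.03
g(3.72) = 1.78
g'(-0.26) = -0.97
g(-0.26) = 3.04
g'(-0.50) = -1.09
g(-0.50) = 3.28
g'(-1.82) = -1.25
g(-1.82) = 4.94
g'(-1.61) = -1.30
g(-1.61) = 4.67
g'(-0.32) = -1.00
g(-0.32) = 3.09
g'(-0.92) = -1.24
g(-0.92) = 3.77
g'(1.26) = -0.32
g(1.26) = 2.10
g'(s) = 4*(-7*exp(s) - 7)*exp(s)/(-4*exp(s) - 1)^2 - 7*exp(s)/(-4*exp(s) - 1) = -21*exp(s)/(4*exp(s) + 1)^2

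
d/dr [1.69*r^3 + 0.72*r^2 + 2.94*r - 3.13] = 5.07*r^2 + 1.44*r + 2.94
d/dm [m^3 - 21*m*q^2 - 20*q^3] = 3*m^2 - 21*q^2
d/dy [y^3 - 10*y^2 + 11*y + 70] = 3*y^2 - 20*y + 11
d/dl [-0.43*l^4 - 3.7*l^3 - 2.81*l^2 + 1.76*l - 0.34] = -1.72*l^3 - 11.1*l^2 - 5.62*l + 1.76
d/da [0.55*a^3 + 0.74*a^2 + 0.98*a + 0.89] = 1.65*a^2 + 1.48*a + 0.98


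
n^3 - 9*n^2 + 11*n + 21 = (n - 7)*(n - 3)*(n + 1)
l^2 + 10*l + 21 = (l + 3)*(l + 7)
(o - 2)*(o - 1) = o^2 - 3*o + 2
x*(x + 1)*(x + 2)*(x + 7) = x^4 + 10*x^3 + 23*x^2 + 14*x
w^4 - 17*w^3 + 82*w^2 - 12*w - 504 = (w - 7)*(w - 6)^2*(w + 2)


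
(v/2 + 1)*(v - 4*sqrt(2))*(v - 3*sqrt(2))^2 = v^4/2 - 5*sqrt(2)*v^3 + v^3 - 10*sqrt(2)*v^2 + 33*v^2 - 36*sqrt(2)*v + 66*v - 72*sqrt(2)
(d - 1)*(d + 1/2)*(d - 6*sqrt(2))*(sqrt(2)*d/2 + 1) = sqrt(2)*d^4/2 - 5*d^3 - sqrt(2)*d^3/4 - 25*sqrt(2)*d^2/4 + 5*d^2/2 + 5*d/2 + 3*sqrt(2)*d + 3*sqrt(2)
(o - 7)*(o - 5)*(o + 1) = o^3 - 11*o^2 + 23*o + 35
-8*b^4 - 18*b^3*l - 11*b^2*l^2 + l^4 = (-4*b + l)*(b + l)^2*(2*b + l)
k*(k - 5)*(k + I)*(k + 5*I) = k^4 - 5*k^3 + 6*I*k^3 - 5*k^2 - 30*I*k^2 + 25*k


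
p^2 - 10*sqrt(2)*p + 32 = (p - 8*sqrt(2))*(p - 2*sqrt(2))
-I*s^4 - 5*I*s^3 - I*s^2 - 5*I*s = s*(s + 5)*(s - I)*(-I*s + 1)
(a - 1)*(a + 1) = a^2 - 1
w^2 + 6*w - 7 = (w - 1)*(w + 7)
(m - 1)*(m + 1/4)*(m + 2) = m^3 + 5*m^2/4 - 7*m/4 - 1/2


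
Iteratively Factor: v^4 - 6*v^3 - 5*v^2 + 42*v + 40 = (v - 5)*(v^3 - v^2 - 10*v - 8) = (v - 5)*(v + 2)*(v^2 - 3*v - 4) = (v - 5)*(v + 1)*(v + 2)*(v - 4)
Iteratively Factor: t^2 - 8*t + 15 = (t - 5)*(t - 3)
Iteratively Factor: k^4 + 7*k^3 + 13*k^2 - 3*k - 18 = (k + 3)*(k^3 + 4*k^2 + k - 6) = (k + 2)*(k + 3)*(k^2 + 2*k - 3) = (k - 1)*(k + 2)*(k + 3)*(k + 3)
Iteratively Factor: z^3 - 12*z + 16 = (z + 4)*(z^2 - 4*z + 4) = (z - 2)*(z + 4)*(z - 2)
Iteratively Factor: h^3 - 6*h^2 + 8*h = (h)*(h^2 - 6*h + 8) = h*(h - 2)*(h - 4)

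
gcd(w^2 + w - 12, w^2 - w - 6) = w - 3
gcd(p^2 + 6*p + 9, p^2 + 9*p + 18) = p + 3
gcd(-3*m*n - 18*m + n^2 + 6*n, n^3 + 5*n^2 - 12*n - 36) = n + 6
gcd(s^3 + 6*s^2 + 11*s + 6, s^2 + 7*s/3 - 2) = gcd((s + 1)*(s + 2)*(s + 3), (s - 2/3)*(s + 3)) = s + 3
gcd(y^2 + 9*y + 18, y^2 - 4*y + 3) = 1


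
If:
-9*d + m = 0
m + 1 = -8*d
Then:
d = -1/17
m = -9/17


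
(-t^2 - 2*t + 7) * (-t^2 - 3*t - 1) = t^4 + 5*t^3 - 19*t - 7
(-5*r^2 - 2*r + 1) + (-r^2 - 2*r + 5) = -6*r^2 - 4*r + 6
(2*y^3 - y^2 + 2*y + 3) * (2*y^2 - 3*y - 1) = 4*y^5 - 8*y^4 + 5*y^3 + y^2 - 11*y - 3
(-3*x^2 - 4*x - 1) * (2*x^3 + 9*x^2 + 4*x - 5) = -6*x^5 - 35*x^4 - 50*x^3 - 10*x^2 + 16*x + 5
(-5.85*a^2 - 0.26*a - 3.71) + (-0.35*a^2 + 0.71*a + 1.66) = -6.2*a^2 + 0.45*a - 2.05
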